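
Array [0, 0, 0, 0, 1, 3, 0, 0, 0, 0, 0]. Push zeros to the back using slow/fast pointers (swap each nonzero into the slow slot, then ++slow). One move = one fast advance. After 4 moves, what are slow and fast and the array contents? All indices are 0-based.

slow=0 fast=0: a[fast]=0, fast++
slow=0 fast=1: a[fast]=0, fast++
slow=0 fast=2: a[fast]=0, fast++
slow=0 fast=3: a[fast]=0, fast++

slow=0, fast=4, a=[0, 0, 0, 0, 1, 3, 0, 0, 0, 0, 0]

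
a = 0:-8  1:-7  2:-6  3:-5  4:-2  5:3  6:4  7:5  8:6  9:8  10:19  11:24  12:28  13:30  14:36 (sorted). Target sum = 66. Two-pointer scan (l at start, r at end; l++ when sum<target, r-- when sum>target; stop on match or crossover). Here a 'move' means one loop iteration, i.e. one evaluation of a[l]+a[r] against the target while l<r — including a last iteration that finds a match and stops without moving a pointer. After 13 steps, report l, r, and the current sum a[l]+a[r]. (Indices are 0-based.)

l=0 r=14: -8+36=28 <66, l++
l=1 r=14: -7+36=29 <66, l++
l=2 r=14: -6+36=30 <66, l++
l=3 r=14: -5+36=31 <66, l++
l=4 r=14: -2+36=34 <66, l++
l=5 r=14: 3+36=39 <66, l++
l=6 r=14: 4+36=40 <66, l++
l=7 r=14: 5+36=41 <66, l++
l=8 r=14: 6+36=42 <66, l++
l=9 r=14: 8+36=44 <66, l++
l=10 r=14: 19+36=55 <66, l++
l=11 r=14: 24+36=60 <66, l++
l=12 r=14: 28+36=64 <66, l++

l=13, r=14, sum=66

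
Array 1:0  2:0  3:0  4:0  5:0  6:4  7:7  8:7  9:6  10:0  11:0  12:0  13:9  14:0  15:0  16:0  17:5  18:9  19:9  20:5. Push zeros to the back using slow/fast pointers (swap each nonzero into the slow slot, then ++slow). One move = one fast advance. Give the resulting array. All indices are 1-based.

[4, 7, 7, 6, 9, 5, 9, 9, 5, 0, 0, 0, 0, 0, 0, 0, 0, 0, 0, 0]

(s=1,f=1) a[fast]=0 → fast++
(s=1,f=2) a[fast]=0 → fast++
(s=1,f=3) a[fast]=0 → fast++
(s=1,f=4) a[fast]=0 → fast++
(s=1,f=5) a[fast]=0 → fast++
(s=1,f=6) a[fast]=4≠0 swap→a[1]=4 → slow++,fast++
(s=2,f=7) a[fast]=7≠0 swap→a[2]=7 → slow++,fast++
(s=3,f=8) a[fast]=7≠0 swap→a[3]=7 → slow++,fast++
(s=4,f=9) a[fast]=6≠0 swap→a[4]=6 → slow++,fast++
(s=5,f=10) a[fast]=0 → fast++
(s=5,f=11) a[fast]=0 → fast++
(s=5,f=12) a[fast]=0 → fast++
(s=5,f=13) a[fast]=9≠0 swap→a[5]=9 → slow++,fast++
(s=6,f=14) a[fast]=0 → fast++
(s=6,f=15) a[fast]=0 → fast++
(s=6,f=16) a[fast]=0 → fast++
(s=6,f=17) a[fast]=5≠0 swap→a[6]=5 → slow++,fast++
(s=7,f=18) a[fast]=9≠0 swap→a[7]=9 → slow++,fast++
(s=8,f=19) a[fast]=9≠0 swap→a[8]=9 → slow++,fast++
(s=9,f=20) a[fast]=5≠0 swap→a[9]=5 → slow++,fast++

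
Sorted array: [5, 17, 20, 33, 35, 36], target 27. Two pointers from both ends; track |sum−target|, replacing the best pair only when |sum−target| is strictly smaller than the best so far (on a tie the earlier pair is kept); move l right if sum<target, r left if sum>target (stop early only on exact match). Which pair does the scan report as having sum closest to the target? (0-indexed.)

l=0 r=5: 5+36=41 d=14 *, r--
l=0 r=4: 5+35=40 d=13 *, r--
l=0 r=3: 5+33=38 d=11 *, r--
l=0 r=2: 5+20=25 d=2 *, l++
l=1 r=2: 17+20=37 d=10, r--

pair (5, 20) with sum 25 (|Δ|=2)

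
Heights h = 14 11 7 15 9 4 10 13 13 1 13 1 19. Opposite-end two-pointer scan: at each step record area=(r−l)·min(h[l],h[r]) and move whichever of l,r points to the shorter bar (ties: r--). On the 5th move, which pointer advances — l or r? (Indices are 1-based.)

l

[1,13] min(14,19)*12=168 best=168 * → l++
[2,13] min(11,19)*11=121 best=168 → l++
[3,13] min(7,19)*10=70 best=168 → l++
[4,13] min(15,19)*9=135 best=168 → l++
[5,13] min(9,19)*8=72 best=168 → l++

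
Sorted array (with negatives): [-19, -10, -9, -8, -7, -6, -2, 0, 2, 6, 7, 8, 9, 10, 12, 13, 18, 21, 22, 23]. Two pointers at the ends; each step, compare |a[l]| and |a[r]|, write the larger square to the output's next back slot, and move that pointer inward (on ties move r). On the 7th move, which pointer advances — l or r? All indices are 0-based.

r

[0,19] |-19|<=|23| out[19]=529 → r--
[0,18] |-19|<=|22| out[18]=484 → r--
[0,17] |-19|<=|21| out[17]=441 → r--
[0,16] |-19|>|18| out[16]=361 → l++
[1,16] |-10|<=|18| out[15]=324 → r--
[1,15] |-10|<=|13| out[14]=169 → r--
[1,14] |-10|<=|12| out[13]=144 → r--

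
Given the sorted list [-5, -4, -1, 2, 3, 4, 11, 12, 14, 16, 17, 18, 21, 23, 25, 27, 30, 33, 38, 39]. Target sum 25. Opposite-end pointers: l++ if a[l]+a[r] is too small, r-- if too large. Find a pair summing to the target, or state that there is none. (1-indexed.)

(-5, 30)

[1,20] -5+39=34 >25 → r--
[1,19] -5+38=33 >25 → r--
[1,18] -5+33=28 >25 → r--
[1,17] -5+30=25 → found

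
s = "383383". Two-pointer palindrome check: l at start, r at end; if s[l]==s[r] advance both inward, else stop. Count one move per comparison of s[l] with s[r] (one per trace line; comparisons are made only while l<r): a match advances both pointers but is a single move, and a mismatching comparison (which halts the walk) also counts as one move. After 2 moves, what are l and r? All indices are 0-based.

[0,5] '3'=='3' → l++,r--
[1,4] '8'=='8' → l++,r--

l=2, r=3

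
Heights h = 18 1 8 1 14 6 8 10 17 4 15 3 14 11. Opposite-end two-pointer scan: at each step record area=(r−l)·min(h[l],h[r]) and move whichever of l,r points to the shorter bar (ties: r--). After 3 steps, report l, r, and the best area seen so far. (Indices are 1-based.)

[1,14] min(18,11)*13=143 best=143 * → r--
[1,13] min(18,14)*12=168 best=168 * → r--
[1,12] min(18,3)*11=33 best=168 → r--

l=1, r=11, best area=168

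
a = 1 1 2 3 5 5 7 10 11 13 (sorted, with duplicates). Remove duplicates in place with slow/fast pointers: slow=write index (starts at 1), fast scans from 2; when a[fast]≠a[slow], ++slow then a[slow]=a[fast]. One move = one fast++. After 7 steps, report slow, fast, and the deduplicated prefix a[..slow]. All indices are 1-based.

slow=1 fast=2: a[fast]=1=a[slow] dup, fast++
slow=1 fast=3: a[fast]=2≠a[slow]=1 write a[2]=2, slow++,fast++
slow=2 fast=4: a[fast]=3≠a[slow]=2 write a[3]=3, slow++,fast++
slow=3 fast=5: a[fast]=5≠a[slow]=3 write a[4]=5, slow++,fast++
slow=4 fast=6: a[fast]=5=a[slow] dup, fast++
slow=4 fast=7: a[fast]=7≠a[slow]=5 write a[5]=7, slow++,fast++
slow=5 fast=8: a[fast]=10≠a[slow]=7 write a[6]=10, slow++,fast++

slow=6, fast=9, prefix=[1, 2, 3, 5, 7, 10]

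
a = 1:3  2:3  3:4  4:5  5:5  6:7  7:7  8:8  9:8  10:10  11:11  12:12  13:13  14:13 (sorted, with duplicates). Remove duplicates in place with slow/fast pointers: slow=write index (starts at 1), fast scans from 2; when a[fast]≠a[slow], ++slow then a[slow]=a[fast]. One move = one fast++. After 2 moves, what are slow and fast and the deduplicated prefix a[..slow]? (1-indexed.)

(s=1,f=2) a[fast]=3=a[slow] dup → fast++
(s=1,f=3) a[fast]=4≠a[slow]=3 write a[2]=4 → slow++,fast++

slow=2, fast=4, prefix=[3, 4]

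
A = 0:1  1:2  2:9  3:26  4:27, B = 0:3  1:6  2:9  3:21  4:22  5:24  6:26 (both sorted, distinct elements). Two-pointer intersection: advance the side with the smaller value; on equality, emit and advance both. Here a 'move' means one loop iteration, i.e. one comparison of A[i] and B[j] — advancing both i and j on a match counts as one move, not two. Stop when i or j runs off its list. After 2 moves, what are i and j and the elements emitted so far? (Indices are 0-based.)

i=0 j=0: 1<3, i++
i=1 j=0: 2<3, i++

i=2, j=0, emitted=[]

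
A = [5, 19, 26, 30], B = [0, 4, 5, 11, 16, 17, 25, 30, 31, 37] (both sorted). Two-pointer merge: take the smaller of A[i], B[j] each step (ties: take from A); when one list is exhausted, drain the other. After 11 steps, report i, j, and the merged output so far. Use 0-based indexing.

i=4, j=7, merged so far=[0, 4, 5, 5, 11, 16, 17, 19, 25, 26, 30]

i=0 j=0: A[i]=5>B[j]=0 take 0, j++
i=0 j=1: A[i]=5>B[j]=4 take 4, j++
i=0 j=2: A[i]=5<=B[j]=5 take 5, i++
i=1 j=2: A[i]=19>B[j]=5 take 5, j++
i=1 j=3: A[i]=19>B[j]=11 take 11, j++
i=1 j=4: A[i]=19>B[j]=16 take 16, j++
i=1 j=5: A[i]=19>B[j]=17 take 17, j++
i=1 j=6: A[i]=19<=B[j]=25 take 19, i++
i=2 j=6: A[i]=26>B[j]=25 take 25, j++
i=2 j=7: A[i]=26<=B[j]=30 take 26, i++
i=3 j=7: A[i]=30<=B[j]=30 take 30, i++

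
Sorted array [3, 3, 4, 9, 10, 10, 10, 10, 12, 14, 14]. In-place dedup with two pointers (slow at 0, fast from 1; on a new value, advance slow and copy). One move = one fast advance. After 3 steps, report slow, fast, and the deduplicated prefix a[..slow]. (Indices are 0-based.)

(s=0,f=1) a[fast]=3=a[slow] dup → fast++
(s=0,f=2) a[fast]=4≠a[slow]=3 write a[1]=4 → slow++,fast++
(s=1,f=3) a[fast]=9≠a[slow]=4 write a[2]=9 → slow++,fast++

slow=2, fast=4, prefix=[3, 4, 9]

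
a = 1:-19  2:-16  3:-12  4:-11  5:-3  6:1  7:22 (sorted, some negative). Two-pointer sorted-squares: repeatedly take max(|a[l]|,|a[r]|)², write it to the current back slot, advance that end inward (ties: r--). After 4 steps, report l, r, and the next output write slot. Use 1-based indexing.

l=4, r=6, next write slot=3

l=1 r=7: |-19|<=|22| out[7]=484, r--
l=1 r=6: |-19|>|1| out[6]=361, l++
l=2 r=6: |-16|>|1| out[5]=256, l++
l=3 r=6: |-12|>|1| out[4]=144, l++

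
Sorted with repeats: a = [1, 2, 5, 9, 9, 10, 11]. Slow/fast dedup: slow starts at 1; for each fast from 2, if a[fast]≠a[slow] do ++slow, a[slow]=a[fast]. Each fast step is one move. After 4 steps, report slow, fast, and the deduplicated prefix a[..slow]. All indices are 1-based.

slow=1 fast=2: a[fast]=2≠a[slow]=1 write a[2]=2, slow++,fast++
slow=2 fast=3: a[fast]=5≠a[slow]=2 write a[3]=5, slow++,fast++
slow=3 fast=4: a[fast]=9≠a[slow]=5 write a[4]=9, slow++,fast++
slow=4 fast=5: a[fast]=9=a[slow] dup, fast++

slow=4, fast=6, prefix=[1, 2, 5, 9]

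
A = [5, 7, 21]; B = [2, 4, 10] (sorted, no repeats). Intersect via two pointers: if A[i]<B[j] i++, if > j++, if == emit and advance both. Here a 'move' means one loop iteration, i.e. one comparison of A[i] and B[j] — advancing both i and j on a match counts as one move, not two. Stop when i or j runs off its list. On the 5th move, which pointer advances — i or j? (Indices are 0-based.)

i=0 j=0: 5>2, j++
i=0 j=1: 5>4, j++
i=0 j=2: 5<10, i++
i=1 j=2: 7<10, i++
i=2 j=2: 21>10, j++

j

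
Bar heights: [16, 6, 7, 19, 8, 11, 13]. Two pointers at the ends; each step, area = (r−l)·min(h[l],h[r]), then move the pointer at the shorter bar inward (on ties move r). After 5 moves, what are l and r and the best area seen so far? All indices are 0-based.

[0,6] min(16,13)*6=78 best=78 * → r--
[0,5] min(16,11)*5=55 best=78 → r--
[0,4] min(16,8)*4=32 best=78 → r--
[0,3] min(16,19)*3=48 best=78 → l++
[1,3] min(6,19)*2=12 best=78 → l++

l=2, r=3, best area=78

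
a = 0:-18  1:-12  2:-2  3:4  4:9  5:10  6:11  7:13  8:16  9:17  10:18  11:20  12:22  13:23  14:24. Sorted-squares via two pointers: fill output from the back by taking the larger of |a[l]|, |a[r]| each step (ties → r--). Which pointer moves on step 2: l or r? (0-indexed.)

[0,14] |-18|<=|24| out[14]=576 → r--
[0,13] |-18|<=|23| out[13]=529 → r--

r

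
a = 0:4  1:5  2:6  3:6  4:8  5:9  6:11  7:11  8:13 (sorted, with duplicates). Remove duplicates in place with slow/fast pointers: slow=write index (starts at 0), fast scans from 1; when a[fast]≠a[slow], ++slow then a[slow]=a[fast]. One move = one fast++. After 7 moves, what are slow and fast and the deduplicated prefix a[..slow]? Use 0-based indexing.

slow=0 fast=1: a[fast]=5≠a[slow]=4 write a[1]=5, slow++,fast++
slow=1 fast=2: a[fast]=6≠a[slow]=5 write a[2]=6, slow++,fast++
slow=2 fast=3: a[fast]=6=a[slow] dup, fast++
slow=2 fast=4: a[fast]=8≠a[slow]=6 write a[3]=8, slow++,fast++
slow=3 fast=5: a[fast]=9≠a[slow]=8 write a[4]=9, slow++,fast++
slow=4 fast=6: a[fast]=11≠a[slow]=9 write a[5]=11, slow++,fast++
slow=5 fast=7: a[fast]=11=a[slow] dup, fast++

slow=5, fast=8, prefix=[4, 5, 6, 8, 9, 11]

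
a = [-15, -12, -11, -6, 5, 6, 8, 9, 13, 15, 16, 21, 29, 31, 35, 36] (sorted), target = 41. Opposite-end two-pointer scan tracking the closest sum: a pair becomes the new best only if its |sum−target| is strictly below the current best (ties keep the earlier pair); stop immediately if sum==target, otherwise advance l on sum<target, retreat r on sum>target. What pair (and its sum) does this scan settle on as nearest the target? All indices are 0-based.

l=0 r=15: -15+36=21 d=20 *, l++
l=1 r=15: -12+36=24 d=17 *, l++
l=2 r=15: -11+36=25 d=16 *, l++
l=3 r=15: -6+36=30 d=11 *, l++
l=4 r=15: 5+36=41 d=0 *, stop

pair (5, 36) with sum 41 (|Δ|=0)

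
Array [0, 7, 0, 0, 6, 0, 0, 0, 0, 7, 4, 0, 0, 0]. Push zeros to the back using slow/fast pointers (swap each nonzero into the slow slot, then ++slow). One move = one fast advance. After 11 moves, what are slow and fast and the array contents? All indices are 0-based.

slow=0 fast=0: a[fast]=0, fast++
slow=0 fast=1: a[fast]=7≠0 swap→a[0]=7, slow++,fast++
slow=1 fast=2: a[fast]=0, fast++
slow=1 fast=3: a[fast]=0, fast++
slow=1 fast=4: a[fast]=6≠0 swap→a[1]=6, slow++,fast++
slow=2 fast=5: a[fast]=0, fast++
slow=2 fast=6: a[fast]=0, fast++
slow=2 fast=7: a[fast]=0, fast++
slow=2 fast=8: a[fast]=0, fast++
slow=2 fast=9: a[fast]=7≠0 swap→a[2]=7, slow++,fast++
slow=3 fast=10: a[fast]=4≠0 swap→a[3]=4, slow++,fast++

slow=4, fast=11, a=[7, 6, 7, 4, 0, 0, 0, 0, 0, 0, 0, 0, 0, 0]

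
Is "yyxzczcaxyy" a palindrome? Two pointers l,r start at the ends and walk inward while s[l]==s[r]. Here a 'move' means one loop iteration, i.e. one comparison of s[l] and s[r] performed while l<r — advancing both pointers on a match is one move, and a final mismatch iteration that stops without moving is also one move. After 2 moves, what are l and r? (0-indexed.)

l=0 r=10: 'y'=='y', l++,r--
l=1 r=9: 'y'=='y', l++,r--

l=2, r=8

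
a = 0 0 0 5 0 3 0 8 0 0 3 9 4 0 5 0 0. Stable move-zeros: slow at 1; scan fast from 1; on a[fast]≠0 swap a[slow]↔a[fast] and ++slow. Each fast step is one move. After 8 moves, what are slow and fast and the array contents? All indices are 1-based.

(s=1,f=1) a[fast]=0 → fast++
(s=1,f=2) a[fast]=0 → fast++
(s=1,f=3) a[fast]=0 → fast++
(s=1,f=4) a[fast]=5≠0 swap→a[1]=5 → slow++,fast++
(s=2,f=5) a[fast]=0 → fast++
(s=2,f=6) a[fast]=3≠0 swap→a[2]=3 → slow++,fast++
(s=3,f=7) a[fast]=0 → fast++
(s=3,f=8) a[fast]=8≠0 swap→a[3]=8 → slow++,fast++

slow=4, fast=9, a=[5, 3, 8, 0, 0, 0, 0, 0, 0, 0, 3, 9, 4, 0, 5, 0, 0]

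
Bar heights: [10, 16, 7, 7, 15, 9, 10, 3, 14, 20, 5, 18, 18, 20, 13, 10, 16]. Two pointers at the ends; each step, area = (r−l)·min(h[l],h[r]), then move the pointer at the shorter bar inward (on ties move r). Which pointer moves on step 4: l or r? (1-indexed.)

l=1 r=17: min(10,16)*16=160 best=160 *, l++
l=2 r=17: min(16,16)*15=240 best=240 *, r--
l=2 r=16: min(16,10)*14=140 best=240, r--
l=2 r=15: min(16,13)*13=169 best=240, r--

r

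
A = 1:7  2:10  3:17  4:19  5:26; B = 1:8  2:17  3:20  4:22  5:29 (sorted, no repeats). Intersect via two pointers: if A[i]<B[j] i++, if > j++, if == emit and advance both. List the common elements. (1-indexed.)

[i=1,j=1] 7<8 → i++
[i=2,j=1] 10>8 → j++
[i=2,j=2] 10<17 → i++
[i=3,j=2] 17==17 emit → i++,j++
[i=4,j=3] 19<20 → i++
[i=5,j=3] 26>20 → j++
[i=5,j=4] 26>22 → j++
[i=5,j=5] 26<29 → i++

intersection = [17]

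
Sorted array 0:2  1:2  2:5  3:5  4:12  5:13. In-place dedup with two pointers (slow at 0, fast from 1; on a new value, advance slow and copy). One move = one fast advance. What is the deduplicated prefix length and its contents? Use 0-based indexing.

length 4; prefix = [2, 5, 12, 13]

slow=0 fast=1: a[fast]=2=a[slow] dup, fast++
slow=0 fast=2: a[fast]=5≠a[slow]=2 write a[1]=5, slow++,fast++
slow=1 fast=3: a[fast]=5=a[slow] dup, fast++
slow=1 fast=4: a[fast]=12≠a[slow]=5 write a[2]=12, slow++,fast++
slow=2 fast=5: a[fast]=13≠a[slow]=12 write a[3]=13, slow++,fast++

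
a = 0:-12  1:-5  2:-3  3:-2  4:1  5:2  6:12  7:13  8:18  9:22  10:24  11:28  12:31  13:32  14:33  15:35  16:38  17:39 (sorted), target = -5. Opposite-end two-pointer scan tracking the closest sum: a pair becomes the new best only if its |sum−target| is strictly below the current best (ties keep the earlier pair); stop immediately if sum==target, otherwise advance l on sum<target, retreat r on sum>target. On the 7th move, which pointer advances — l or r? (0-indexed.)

[0,17] -12+39=27 d=32 * → r--
[0,16] -12+38=26 d=31 * → r--
[0,15] -12+35=23 d=28 * → r--
[0,14] -12+33=21 d=26 * → r--
[0,13] -12+32=20 d=25 * → r--
[0,12] -12+31=19 d=24 * → r--
[0,11] -12+28=16 d=21 * → r--

r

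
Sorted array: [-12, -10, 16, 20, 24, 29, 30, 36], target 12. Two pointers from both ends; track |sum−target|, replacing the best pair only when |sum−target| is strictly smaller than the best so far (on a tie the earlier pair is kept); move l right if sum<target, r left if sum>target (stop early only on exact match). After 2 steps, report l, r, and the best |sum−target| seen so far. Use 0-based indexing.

l=0, r=5, best |Δ|=6

l=0 r=7: -12+36=24 d=12 *, r--
l=0 r=6: -12+30=18 d=6 *, r--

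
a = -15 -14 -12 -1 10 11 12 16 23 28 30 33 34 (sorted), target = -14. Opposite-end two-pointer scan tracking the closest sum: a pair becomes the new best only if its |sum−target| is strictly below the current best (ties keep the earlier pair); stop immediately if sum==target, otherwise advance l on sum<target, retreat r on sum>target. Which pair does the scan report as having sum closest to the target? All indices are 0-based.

l=0 r=12: -15+34=19 d=33 *, r--
l=0 r=11: -15+33=18 d=32 *, r--
l=0 r=10: -15+30=15 d=29 *, r--
l=0 r=9: -15+28=13 d=27 *, r--
l=0 r=8: -15+23=8 d=22 *, r--
l=0 r=7: -15+16=1 d=15 *, r--
l=0 r=6: -15+12=-3 d=11 *, r--
l=0 r=5: -15+11=-4 d=10 *, r--
l=0 r=4: -15+10=-5 d=9 *, r--
l=0 r=3: -15+-1=-16 d=2 *, l++
l=1 r=3: -14+-1=-15 d=1 *, l++
l=2 r=3: -12+-1=-13 d=1, r--

pair (-14, -1) with sum -15 (|Δ|=1)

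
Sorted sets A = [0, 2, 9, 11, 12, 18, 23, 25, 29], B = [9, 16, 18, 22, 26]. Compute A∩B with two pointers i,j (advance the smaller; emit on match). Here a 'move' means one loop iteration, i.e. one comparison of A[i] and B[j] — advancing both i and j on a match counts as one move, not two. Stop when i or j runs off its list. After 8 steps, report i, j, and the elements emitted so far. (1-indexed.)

i=1 j=1: 0<9, i++
i=2 j=1: 2<9, i++
i=3 j=1: 9==9 emit, i++,j++
i=4 j=2: 11<16, i++
i=5 j=2: 12<16, i++
i=6 j=2: 18>16, j++
i=6 j=3: 18==18 emit, i++,j++
i=7 j=4: 23>22, j++

i=7, j=5, emitted=[9, 18]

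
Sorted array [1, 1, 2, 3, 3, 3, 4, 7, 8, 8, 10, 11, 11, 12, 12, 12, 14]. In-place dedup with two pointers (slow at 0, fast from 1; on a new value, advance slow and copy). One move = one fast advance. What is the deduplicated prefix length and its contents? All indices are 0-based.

slow=0 fast=1: a[fast]=1=a[slow] dup, fast++
slow=0 fast=2: a[fast]=2≠a[slow]=1 write a[1]=2, slow++,fast++
slow=1 fast=3: a[fast]=3≠a[slow]=2 write a[2]=3, slow++,fast++
slow=2 fast=4: a[fast]=3=a[slow] dup, fast++
slow=2 fast=5: a[fast]=3=a[slow] dup, fast++
slow=2 fast=6: a[fast]=4≠a[slow]=3 write a[3]=4, slow++,fast++
slow=3 fast=7: a[fast]=7≠a[slow]=4 write a[4]=7, slow++,fast++
slow=4 fast=8: a[fast]=8≠a[slow]=7 write a[5]=8, slow++,fast++
slow=5 fast=9: a[fast]=8=a[slow] dup, fast++
slow=5 fast=10: a[fast]=10≠a[slow]=8 write a[6]=10, slow++,fast++
slow=6 fast=11: a[fast]=11≠a[slow]=10 write a[7]=11, slow++,fast++
slow=7 fast=12: a[fast]=11=a[slow] dup, fast++
slow=7 fast=13: a[fast]=12≠a[slow]=11 write a[8]=12, slow++,fast++
slow=8 fast=14: a[fast]=12=a[slow] dup, fast++
slow=8 fast=15: a[fast]=12=a[slow] dup, fast++
slow=8 fast=16: a[fast]=14≠a[slow]=12 write a[9]=14, slow++,fast++

length 10; prefix = [1, 2, 3, 4, 7, 8, 10, 11, 12, 14]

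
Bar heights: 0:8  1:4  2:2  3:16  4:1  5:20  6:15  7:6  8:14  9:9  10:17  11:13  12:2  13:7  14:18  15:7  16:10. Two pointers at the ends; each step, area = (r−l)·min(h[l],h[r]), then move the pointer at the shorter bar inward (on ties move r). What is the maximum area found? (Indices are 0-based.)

l=0 r=16: min(8,10)*16=128 best=128 *, l++
l=1 r=16: min(4,10)*15=60 best=128, l++
l=2 r=16: min(2,10)*14=28 best=128, l++
l=3 r=16: min(16,10)*13=130 best=130 *, r--
l=3 r=15: min(16,7)*12=84 best=130, r--
l=3 r=14: min(16,18)*11=176 best=176 *, l++
l=4 r=14: min(1,18)*10=10 best=176, l++
l=5 r=14: min(20,18)*9=162 best=176, r--
l=5 r=13: min(20,7)*8=56 best=176, r--
l=5 r=12: min(20,2)*7=14 best=176, r--
l=5 r=11: min(20,13)*6=78 best=176, r--
l=5 r=10: min(20,17)*5=85 best=176, r--
l=5 r=9: min(20,9)*4=36 best=176, r--
l=5 r=8: min(20,14)*3=42 best=176, r--
l=5 r=7: min(20,6)*2=12 best=176, r--
l=5 r=6: min(20,15)*1=15 best=176, r--

max area = 176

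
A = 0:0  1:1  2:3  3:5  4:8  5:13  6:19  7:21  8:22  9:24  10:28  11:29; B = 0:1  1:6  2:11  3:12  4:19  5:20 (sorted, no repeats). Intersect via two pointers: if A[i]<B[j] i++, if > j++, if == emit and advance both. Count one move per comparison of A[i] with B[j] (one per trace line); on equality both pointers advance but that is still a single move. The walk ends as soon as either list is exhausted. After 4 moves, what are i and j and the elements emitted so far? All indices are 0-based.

i=0 j=0: 0<1, i++
i=1 j=0: 1==1 emit, i++,j++
i=2 j=1: 3<6, i++
i=3 j=1: 5<6, i++

i=4, j=1, emitted=[1]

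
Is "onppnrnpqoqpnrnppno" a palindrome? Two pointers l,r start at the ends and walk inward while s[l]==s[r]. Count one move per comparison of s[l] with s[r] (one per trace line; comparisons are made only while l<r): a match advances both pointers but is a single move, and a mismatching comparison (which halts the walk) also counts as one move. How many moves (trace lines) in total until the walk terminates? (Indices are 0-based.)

9 moves

l=0 r=18: 'o'=='o', l++,r--
l=1 r=17: 'n'=='n', l++,r--
l=2 r=16: 'p'=='p', l++,r--
l=3 r=15: 'p'=='p', l++,r--
l=4 r=14: 'n'=='n', l++,r--
l=5 r=13: 'r'=='r', l++,r--
l=6 r=12: 'n'=='n', l++,r--
l=7 r=11: 'p'=='p', l++,r--
l=8 r=10: 'q'=='q', l++,r--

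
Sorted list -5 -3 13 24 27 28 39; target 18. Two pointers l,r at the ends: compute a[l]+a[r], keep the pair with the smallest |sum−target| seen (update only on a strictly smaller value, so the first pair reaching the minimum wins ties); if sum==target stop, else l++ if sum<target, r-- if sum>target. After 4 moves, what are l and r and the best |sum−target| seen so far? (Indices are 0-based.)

l=0, r=2, best |Δ|=1

[0,6] -5+39=34 d=16 * → r--
[0,5] -5+28=23 d=5 * → r--
[0,4] -5+27=22 d=4 * → r--
[0,3] -5+24=19 d=1 * → r--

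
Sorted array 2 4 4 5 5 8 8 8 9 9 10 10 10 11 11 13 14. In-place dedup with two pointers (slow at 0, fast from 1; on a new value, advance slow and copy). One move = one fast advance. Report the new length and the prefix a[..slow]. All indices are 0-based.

slow=0 fast=1: a[fast]=4≠a[slow]=2 write a[1]=4, slow++,fast++
slow=1 fast=2: a[fast]=4=a[slow] dup, fast++
slow=1 fast=3: a[fast]=5≠a[slow]=4 write a[2]=5, slow++,fast++
slow=2 fast=4: a[fast]=5=a[slow] dup, fast++
slow=2 fast=5: a[fast]=8≠a[slow]=5 write a[3]=8, slow++,fast++
slow=3 fast=6: a[fast]=8=a[slow] dup, fast++
slow=3 fast=7: a[fast]=8=a[slow] dup, fast++
slow=3 fast=8: a[fast]=9≠a[slow]=8 write a[4]=9, slow++,fast++
slow=4 fast=9: a[fast]=9=a[slow] dup, fast++
slow=4 fast=10: a[fast]=10≠a[slow]=9 write a[5]=10, slow++,fast++
slow=5 fast=11: a[fast]=10=a[slow] dup, fast++
slow=5 fast=12: a[fast]=10=a[slow] dup, fast++
slow=5 fast=13: a[fast]=11≠a[slow]=10 write a[6]=11, slow++,fast++
slow=6 fast=14: a[fast]=11=a[slow] dup, fast++
slow=6 fast=15: a[fast]=13≠a[slow]=11 write a[7]=13, slow++,fast++
slow=7 fast=16: a[fast]=14≠a[slow]=13 write a[8]=14, slow++,fast++

length 9; prefix = [2, 4, 5, 8, 9, 10, 11, 13, 14]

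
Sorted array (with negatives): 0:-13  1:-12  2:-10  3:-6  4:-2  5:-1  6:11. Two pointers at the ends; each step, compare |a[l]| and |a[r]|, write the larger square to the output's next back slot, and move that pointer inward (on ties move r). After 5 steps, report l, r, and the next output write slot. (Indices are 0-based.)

l=0 r=6: |-13|>|11| out[6]=169, l++
l=1 r=6: |-12|>|11| out[5]=144, l++
l=2 r=6: |-10|<=|11| out[4]=121, r--
l=2 r=5: |-10|>|-1| out[3]=100, l++
l=3 r=5: |-6|>|-1| out[2]=36, l++

l=4, r=5, next write slot=1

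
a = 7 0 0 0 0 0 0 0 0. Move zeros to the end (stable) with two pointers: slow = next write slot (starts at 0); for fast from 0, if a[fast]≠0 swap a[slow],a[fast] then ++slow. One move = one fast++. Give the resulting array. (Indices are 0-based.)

(s=0,f=0) a[fast]=7≠0 swap→a[0]=7 → slow++,fast++
(s=1,f=1) a[fast]=0 → fast++
(s=1,f=2) a[fast]=0 → fast++
(s=1,f=3) a[fast]=0 → fast++
(s=1,f=4) a[fast]=0 → fast++
(s=1,f=5) a[fast]=0 → fast++
(s=1,f=6) a[fast]=0 → fast++
(s=1,f=7) a[fast]=0 → fast++
(s=1,f=8) a[fast]=0 → fast++

[7, 0, 0, 0, 0, 0, 0, 0, 0]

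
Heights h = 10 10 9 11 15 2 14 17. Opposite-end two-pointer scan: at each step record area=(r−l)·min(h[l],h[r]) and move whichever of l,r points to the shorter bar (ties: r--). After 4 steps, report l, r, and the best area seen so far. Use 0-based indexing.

l=4, r=7, best area=70

[0,7] min(10,17)*7=70 best=70 * → l++
[1,7] min(10,17)*6=60 best=70 → l++
[2,7] min(9,17)*5=45 best=70 → l++
[3,7] min(11,17)*4=44 best=70 → l++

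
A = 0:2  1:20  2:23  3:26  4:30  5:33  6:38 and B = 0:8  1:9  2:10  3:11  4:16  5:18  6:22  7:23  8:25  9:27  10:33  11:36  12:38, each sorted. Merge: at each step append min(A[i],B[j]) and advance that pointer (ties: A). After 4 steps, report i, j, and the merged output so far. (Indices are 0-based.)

i=1, j=3, merged so far=[2, 8, 9, 10]

i=0 j=0: A[i]=2<=B[j]=8 take 2, i++
i=1 j=0: A[i]=20>B[j]=8 take 8, j++
i=1 j=1: A[i]=20>B[j]=9 take 9, j++
i=1 j=2: A[i]=20>B[j]=10 take 10, j++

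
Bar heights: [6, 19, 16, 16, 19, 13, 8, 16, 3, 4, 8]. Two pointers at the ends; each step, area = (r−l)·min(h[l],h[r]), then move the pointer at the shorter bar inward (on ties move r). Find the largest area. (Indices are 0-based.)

max area = 96

[0,10] min(6,8)*10=60 best=60 * → l++
[1,10] min(19,8)*9=72 best=72 * → r--
[1,9] min(19,4)*8=32 best=72 → r--
[1,8] min(19,3)*7=21 best=72 → r--
[1,7] min(19,16)*6=96 best=96 * → r--
[1,6] min(19,8)*5=40 best=96 → r--
[1,5] min(19,13)*4=52 best=96 → r--
[1,4] min(19,19)*3=57 best=96 → r--
[1,3] min(19,16)*2=32 best=96 → r--
[1,2] min(19,16)*1=16 best=96 → r--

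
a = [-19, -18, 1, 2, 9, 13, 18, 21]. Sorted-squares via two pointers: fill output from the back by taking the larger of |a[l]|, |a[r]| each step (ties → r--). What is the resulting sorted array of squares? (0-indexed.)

[1, 4, 81, 169, 324, 324, 361, 441]

l=0 r=7: |-19|<=|21| out[7]=441, r--
l=0 r=6: |-19|>|18| out[6]=361, l++
l=1 r=6: |-18|<=|18| out[5]=324, r--
l=1 r=5: |-18|>|13| out[4]=324, l++
l=2 r=5: |1|<=|13| out[3]=169, r--
l=2 r=4: |1|<=|9| out[2]=81, r--
l=2 r=3: |1|<=|2| out[1]=4, r--
l=2 r=2: |1|<=|1| out[0]=1, r--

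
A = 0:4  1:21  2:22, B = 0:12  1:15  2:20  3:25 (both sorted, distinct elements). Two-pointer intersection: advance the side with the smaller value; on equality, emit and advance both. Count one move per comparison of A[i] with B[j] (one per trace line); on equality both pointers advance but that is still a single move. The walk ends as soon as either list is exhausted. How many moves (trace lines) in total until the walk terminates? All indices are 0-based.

6 moves

i=0 j=0: 4<12, i++
i=1 j=0: 21>12, j++
i=1 j=1: 21>15, j++
i=1 j=2: 21>20, j++
i=1 j=3: 21<25, i++
i=2 j=3: 22<25, i++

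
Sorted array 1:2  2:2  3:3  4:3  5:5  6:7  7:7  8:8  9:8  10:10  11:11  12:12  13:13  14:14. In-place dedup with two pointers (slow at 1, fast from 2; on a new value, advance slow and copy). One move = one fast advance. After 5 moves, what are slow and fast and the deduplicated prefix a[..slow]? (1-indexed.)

slow=4, fast=7, prefix=[2, 3, 5, 7]

slow=1 fast=2: a[fast]=2=a[slow] dup, fast++
slow=1 fast=3: a[fast]=3≠a[slow]=2 write a[2]=3, slow++,fast++
slow=2 fast=4: a[fast]=3=a[slow] dup, fast++
slow=2 fast=5: a[fast]=5≠a[slow]=3 write a[3]=5, slow++,fast++
slow=3 fast=6: a[fast]=7≠a[slow]=5 write a[4]=7, slow++,fast++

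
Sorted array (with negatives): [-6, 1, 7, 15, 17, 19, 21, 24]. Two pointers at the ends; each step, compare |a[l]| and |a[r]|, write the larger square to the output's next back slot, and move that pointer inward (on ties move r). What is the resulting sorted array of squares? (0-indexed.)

l=0 r=7: |-6|<=|24| out[7]=576, r--
l=0 r=6: |-6|<=|21| out[6]=441, r--
l=0 r=5: |-6|<=|19| out[5]=361, r--
l=0 r=4: |-6|<=|17| out[4]=289, r--
l=0 r=3: |-6|<=|15| out[3]=225, r--
l=0 r=2: |-6|<=|7| out[2]=49, r--
l=0 r=1: |-6|>|1| out[1]=36, l++
l=1 r=1: |1|<=|1| out[0]=1, r--

[1, 36, 49, 225, 289, 361, 441, 576]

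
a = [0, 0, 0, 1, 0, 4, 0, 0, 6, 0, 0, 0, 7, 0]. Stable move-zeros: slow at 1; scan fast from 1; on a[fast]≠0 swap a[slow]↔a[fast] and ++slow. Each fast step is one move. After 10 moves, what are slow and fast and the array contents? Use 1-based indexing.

(s=1,f=1) a[fast]=0 → fast++
(s=1,f=2) a[fast]=0 → fast++
(s=1,f=3) a[fast]=0 → fast++
(s=1,f=4) a[fast]=1≠0 swap→a[1]=1 → slow++,fast++
(s=2,f=5) a[fast]=0 → fast++
(s=2,f=6) a[fast]=4≠0 swap→a[2]=4 → slow++,fast++
(s=3,f=7) a[fast]=0 → fast++
(s=3,f=8) a[fast]=0 → fast++
(s=3,f=9) a[fast]=6≠0 swap→a[3]=6 → slow++,fast++
(s=4,f=10) a[fast]=0 → fast++

slow=4, fast=11, a=[1, 4, 6, 0, 0, 0, 0, 0, 0, 0, 0, 0, 7, 0]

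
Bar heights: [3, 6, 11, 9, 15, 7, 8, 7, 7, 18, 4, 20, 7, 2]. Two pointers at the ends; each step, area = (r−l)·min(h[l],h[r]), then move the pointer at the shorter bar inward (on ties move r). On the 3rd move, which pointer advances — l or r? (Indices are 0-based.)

l

[0,13] min(3,2)*13=26 best=26 * → r--
[0,12] min(3,7)*12=36 best=36 * → l++
[1,12] min(6,7)*11=66 best=66 * → l++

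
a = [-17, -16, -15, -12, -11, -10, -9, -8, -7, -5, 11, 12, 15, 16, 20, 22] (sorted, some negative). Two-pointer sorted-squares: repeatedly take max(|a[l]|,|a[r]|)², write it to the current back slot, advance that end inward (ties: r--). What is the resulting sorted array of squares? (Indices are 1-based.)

l=1 r=16: |-17|<=|22| out[16]=484, r--
l=1 r=15: |-17|<=|20| out[15]=400, r--
l=1 r=14: |-17|>|16| out[14]=289, l++
l=2 r=14: |-16|<=|16| out[13]=256, r--
l=2 r=13: |-16|>|15| out[12]=256, l++
l=3 r=13: |-15|<=|15| out[11]=225, r--
l=3 r=12: |-15|>|12| out[10]=225, l++
l=4 r=12: |-12|<=|12| out[9]=144, r--
l=4 r=11: |-12|>|11| out[8]=144, l++
l=5 r=11: |-11|<=|11| out[7]=121, r--
l=5 r=10: |-11|>|-5| out[6]=121, l++
l=6 r=10: |-10|>|-5| out[5]=100, l++
l=7 r=10: |-9|>|-5| out[4]=81, l++
l=8 r=10: |-8|>|-5| out[3]=64, l++
l=9 r=10: |-7|>|-5| out[2]=49, l++
l=10 r=10: |-5|<=|-5| out[1]=25, r--

[25, 49, 64, 81, 100, 121, 121, 144, 144, 225, 225, 256, 256, 289, 400, 484]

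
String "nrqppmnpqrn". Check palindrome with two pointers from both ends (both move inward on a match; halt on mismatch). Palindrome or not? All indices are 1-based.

l=1 r=11: 'n'=='n', l++,r--
l=2 r=10: 'r'=='r', l++,r--
l=3 r=9: 'q'=='q', l++,r--
l=4 r=8: 'p'=='p', l++,r--
l=5 r=7: 'p'!='n', stop

not a palindrome (mismatch at 5,7)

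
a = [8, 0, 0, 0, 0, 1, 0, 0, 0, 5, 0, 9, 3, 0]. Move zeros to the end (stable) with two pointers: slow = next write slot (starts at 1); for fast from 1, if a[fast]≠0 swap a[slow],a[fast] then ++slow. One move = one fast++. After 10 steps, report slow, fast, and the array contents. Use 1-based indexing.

slow=4, fast=11, a=[8, 1, 5, 0, 0, 0, 0, 0, 0, 0, 0, 9, 3, 0]

(s=1,f=1) a[fast]=8≠0 swap→a[1]=8 → slow++,fast++
(s=2,f=2) a[fast]=0 → fast++
(s=2,f=3) a[fast]=0 → fast++
(s=2,f=4) a[fast]=0 → fast++
(s=2,f=5) a[fast]=0 → fast++
(s=2,f=6) a[fast]=1≠0 swap→a[2]=1 → slow++,fast++
(s=3,f=7) a[fast]=0 → fast++
(s=3,f=8) a[fast]=0 → fast++
(s=3,f=9) a[fast]=0 → fast++
(s=3,f=10) a[fast]=5≠0 swap→a[3]=5 → slow++,fast++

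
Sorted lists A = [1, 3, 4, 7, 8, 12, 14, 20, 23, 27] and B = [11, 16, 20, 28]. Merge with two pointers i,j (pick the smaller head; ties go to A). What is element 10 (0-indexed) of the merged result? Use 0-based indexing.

i=0 j=0: A[i]=1<=B[j]=11 take 1, i++
i=1 j=0: A[i]=3<=B[j]=11 take 3, i++
i=2 j=0: A[i]=4<=B[j]=11 take 4, i++
i=3 j=0: A[i]=7<=B[j]=11 take 7, i++
i=4 j=0: A[i]=8<=B[j]=11 take 8, i++
i=5 j=0: A[i]=12>B[j]=11 take 11, j++
i=5 j=1: A[i]=12<=B[j]=16 take 12, i++
i=6 j=1: A[i]=14<=B[j]=16 take 14, i++
i=7 j=1: A[i]=20>B[j]=16 take 16, j++
i=7 j=2: A[i]=20<=B[j]=20 take 20, i++
i=8 j=2: A[i]=23>B[j]=20 take 20, j++
i=8 j=3: A[i]=23<=B[j]=28 take 23, i++
i=9 j=3: A[i]=27<=B[j]=28 take 27, i++
i=10 j=3: A done, take B[j]=28, j++

merged[10] = 20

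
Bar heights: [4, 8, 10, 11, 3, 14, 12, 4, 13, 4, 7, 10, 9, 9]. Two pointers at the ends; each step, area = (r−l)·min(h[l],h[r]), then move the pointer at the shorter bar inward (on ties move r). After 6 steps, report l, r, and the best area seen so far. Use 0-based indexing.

l=2, r=9, best area=99

[0,13] min(4,9)*13=52 best=52 * → l++
[1,13] min(8,9)*12=96 best=96 * → l++
[2,13] min(10,9)*11=99 best=99 * → r--
[2,12] min(10,9)*10=90 best=99 → r--
[2,11] min(10,10)*9=90 best=99 → r--
[2,10] min(10,7)*8=56 best=99 → r--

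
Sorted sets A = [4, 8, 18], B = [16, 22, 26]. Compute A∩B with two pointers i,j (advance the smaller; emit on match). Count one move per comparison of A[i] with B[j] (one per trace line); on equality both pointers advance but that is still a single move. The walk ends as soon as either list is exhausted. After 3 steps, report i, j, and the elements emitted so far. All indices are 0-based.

i=2, j=1, emitted=[]

i=0 j=0: 4<16, i++
i=1 j=0: 8<16, i++
i=2 j=0: 18>16, j++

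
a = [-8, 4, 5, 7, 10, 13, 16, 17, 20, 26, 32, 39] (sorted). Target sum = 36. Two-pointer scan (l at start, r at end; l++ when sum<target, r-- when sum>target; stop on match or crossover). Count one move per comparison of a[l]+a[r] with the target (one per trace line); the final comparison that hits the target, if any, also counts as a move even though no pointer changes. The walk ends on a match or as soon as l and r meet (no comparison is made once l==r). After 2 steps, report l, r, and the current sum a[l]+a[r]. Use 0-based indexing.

[0,11] -8+39=31 <36 → l++
[1,11] 4+39=43 >36 → r--

l=1, r=10, sum=36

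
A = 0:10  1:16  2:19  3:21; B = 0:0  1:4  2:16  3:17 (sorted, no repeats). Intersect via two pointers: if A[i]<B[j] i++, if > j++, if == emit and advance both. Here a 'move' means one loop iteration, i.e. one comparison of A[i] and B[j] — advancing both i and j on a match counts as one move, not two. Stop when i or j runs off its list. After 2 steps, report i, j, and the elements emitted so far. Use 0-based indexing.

i=0, j=2, emitted=[]

i=0 j=0: 10>0, j++
i=0 j=1: 10>4, j++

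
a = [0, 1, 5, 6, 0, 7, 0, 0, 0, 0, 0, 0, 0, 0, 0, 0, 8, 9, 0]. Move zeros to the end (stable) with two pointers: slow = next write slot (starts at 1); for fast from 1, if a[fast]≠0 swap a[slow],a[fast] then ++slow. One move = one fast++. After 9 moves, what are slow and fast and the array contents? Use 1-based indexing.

slow=1 fast=1: a[fast]=0, fast++
slow=1 fast=2: a[fast]=1≠0 swap→a[1]=1, slow++,fast++
slow=2 fast=3: a[fast]=5≠0 swap→a[2]=5, slow++,fast++
slow=3 fast=4: a[fast]=6≠0 swap→a[3]=6, slow++,fast++
slow=4 fast=5: a[fast]=0, fast++
slow=4 fast=6: a[fast]=7≠0 swap→a[4]=7, slow++,fast++
slow=5 fast=7: a[fast]=0, fast++
slow=5 fast=8: a[fast]=0, fast++
slow=5 fast=9: a[fast]=0, fast++

slow=5, fast=10, a=[1, 5, 6, 7, 0, 0, 0, 0, 0, 0, 0, 0, 0, 0, 0, 0, 8, 9, 0]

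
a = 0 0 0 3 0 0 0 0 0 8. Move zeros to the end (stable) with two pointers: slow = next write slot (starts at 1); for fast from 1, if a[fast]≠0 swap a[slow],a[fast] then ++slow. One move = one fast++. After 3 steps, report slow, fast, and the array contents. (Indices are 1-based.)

slow=1, fast=4, a=[0, 0, 0, 3, 0, 0, 0, 0, 0, 8]

(s=1,f=1) a[fast]=0 → fast++
(s=1,f=2) a[fast]=0 → fast++
(s=1,f=3) a[fast]=0 → fast++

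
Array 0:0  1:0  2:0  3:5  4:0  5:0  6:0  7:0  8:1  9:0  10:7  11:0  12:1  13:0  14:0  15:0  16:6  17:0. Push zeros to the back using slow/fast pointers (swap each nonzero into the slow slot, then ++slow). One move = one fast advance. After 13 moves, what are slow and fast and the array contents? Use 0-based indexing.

slow=4, fast=13, a=[5, 1, 7, 1, 0, 0, 0, 0, 0, 0, 0, 0, 0, 0, 0, 0, 6, 0]

(s=0,f=0) a[fast]=0 → fast++
(s=0,f=1) a[fast]=0 → fast++
(s=0,f=2) a[fast]=0 → fast++
(s=0,f=3) a[fast]=5≠0 swap→a[0]=5 → slow++,fast++
(s=1,f=4) a[fast]=0 → fast++
(s=1,f=5) a[fast]=0 → fast++
(s=1,f=6) a[fast]=0 → fast++
(s=1,f=7) a[fast]=0 → fast++
(s=1,f=8) a[fast]=1≠0 swap→a[1]=1 → slow++,fast++
(s=2,f=9) a[fast]=0 → fast++
(s=2,f=10) a[fast]=7≠0 swap→a[2]=7 → slow++,fast++
(s=3,f=11) a[fast]=0 → fast++
(s=3,f=12) a[fast]=1≠0 swap→a[3]=1 → slow++,fast++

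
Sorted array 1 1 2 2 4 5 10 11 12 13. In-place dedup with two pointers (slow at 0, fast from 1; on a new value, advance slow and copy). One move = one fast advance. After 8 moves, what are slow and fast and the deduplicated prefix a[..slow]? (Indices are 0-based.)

slow=6, fast=9, prefix=[1, 2, 4, 5, 10, 11, 12]

(s=0,f=1) a[fast]=1=a[slow] dup → fast++
(s=0,f=2) a[fast]=2≠a[slow]=1 write a[1]=2 → slow++,fast++
(s=1,f=3) a[fast]=2=a[slow] dup → fast++
(s=1,f=4) a[fast]=4≠a[slow]=2 write a[2]=4 → slow++,fast++
(s=2,f=5) a[fast]=5≠a[slow]=4 write a[3]=5 → slow++,fast++
(s=3,f=6) a[fast]=10≠a[slow]=5 write a[4]=10 → slow++,fast++
(s=4,f=7) a[fast]=11≠a[slow]=10 write a[5]=11 → slow++,fast++
(s=5,f=8) a[fast]=12≠a[slow]=11 write a[6]=12 → slow++,fast++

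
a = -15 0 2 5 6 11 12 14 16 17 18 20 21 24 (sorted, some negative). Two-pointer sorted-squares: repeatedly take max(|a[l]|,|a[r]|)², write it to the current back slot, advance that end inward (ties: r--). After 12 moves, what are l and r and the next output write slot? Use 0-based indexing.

l=1, r=2, next write slot=1

l=0 r=13: |-15|<=|24| out[13]=576, r--
l=0 r=12: |-15|<=|21| out[12]=441, r--
l=0 r=11: |-15|<=|20| out[11]=400, r--
l=0 r=10: |-15|<=|18| out[10]=324, r--
l=0 r=9: |-15|<=|17| out[9]=289, r--
l=0 r=8: |-15|<=|16| out[8]=256, r--
l=0 r=7: |-15|>|14| out[7]=225, l++
l=1 r=7: |0|<=|14| out[6]=196, r--
l=1 r=6: |0|<=|12| out[5]=144, r--
l=1 r=5: |0|<=|11| out[4]=121, r--
l=1 r=4: |0|<=|6| out[3]=36, r--
l=1 r=3: |0|<=|5| out[2]=25, r--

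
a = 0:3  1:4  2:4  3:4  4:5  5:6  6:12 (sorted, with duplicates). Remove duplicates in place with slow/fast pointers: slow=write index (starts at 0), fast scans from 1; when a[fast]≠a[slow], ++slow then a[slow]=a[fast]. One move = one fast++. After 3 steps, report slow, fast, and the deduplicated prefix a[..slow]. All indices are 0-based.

slow=0 fast=1: a[fast]=4≠a[slow]=3 write a[1]=4, slow++,fast++
slow=1 fast=2: a[fast]=4=a[slow] dup, fast++
slow=1 fast=3: a[fast]=4=a[slow] dup, fast++

slow=1, fast=4, prefix=[3, 4]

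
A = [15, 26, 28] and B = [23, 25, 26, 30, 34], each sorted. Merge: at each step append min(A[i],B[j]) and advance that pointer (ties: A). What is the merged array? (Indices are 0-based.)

[15, 23, 25, 26, 26, 28, 30, 34]

[i=0,j=0] A[i]=15<=B[j]=23 take 15 → i++
[i=1,j=0] A[i]=26>B[j]=23 take 23 → j++
[i=1,j=1] A[i]=26>B[j]=25 take 25 → j++
[i=1,j=2] A[i]=26<=B[j]=26 take 26 → i++
[i=2,j=2] A[i]=28>B[j]=26 take 26 → j++
[i=2,j=3] A[i]=28<=B[j]=30 take 28 → i++
[i=3,j=3] A done, take B[j]=30 → j++
[i=3,j=4] A done, take B[j]=34 → j++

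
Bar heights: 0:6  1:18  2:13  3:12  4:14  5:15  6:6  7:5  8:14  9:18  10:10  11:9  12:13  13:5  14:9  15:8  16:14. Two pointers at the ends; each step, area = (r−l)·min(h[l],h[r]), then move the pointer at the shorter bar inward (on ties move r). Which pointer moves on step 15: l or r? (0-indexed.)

[0,16] min(6,14)*16=96 best=96 * → l++
[1,16] min(18,14)*15=210 best=210 * → r--
[1,15] min(18,8)*14=112 best=210 → r--
[1,14] min(18,9)*13=117 best=210 → r--
[1,13] min(18,5)*12=60 best=210 → r--
[1,12] min(18,13)*11=143 best=210 → r--
[1,11] min(18,9)*10=90 best=210 → r--
[1,10] min(18,10)*9=90 best=210 → r--
[1,9] min(18,18)*8=144 best=210 → r--
[1,8] min(18,14)*7=98 best=210 → r--
[1,7] min(18,5)*6=30 best=210 → r--
[1,6] min(18,6)*5=30 best=210 → r--
[1,5] min(18,15)*4=60 best=210 → r--
[1,4] min(18,14)*3=42 best=210 → r--
[1,3] min(18,12)*2=24 best=210 → r--

r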